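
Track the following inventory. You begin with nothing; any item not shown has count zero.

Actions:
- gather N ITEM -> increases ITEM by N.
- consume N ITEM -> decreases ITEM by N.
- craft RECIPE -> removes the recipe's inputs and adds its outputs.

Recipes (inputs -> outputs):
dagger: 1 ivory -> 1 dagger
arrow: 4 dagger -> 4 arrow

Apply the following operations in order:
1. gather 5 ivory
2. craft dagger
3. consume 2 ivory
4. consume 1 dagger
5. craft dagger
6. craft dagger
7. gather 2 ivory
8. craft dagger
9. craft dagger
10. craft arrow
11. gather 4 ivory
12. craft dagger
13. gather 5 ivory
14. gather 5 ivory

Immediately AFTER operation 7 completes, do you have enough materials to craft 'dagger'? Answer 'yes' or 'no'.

Answer: yes

Derivation:
After 1 (gather 5 ivory): ivory=5
After 2 (craft dagger): dagger=1 ivory=4
After 3 (consume 2 ivory): dagger=1 ivory=2
After 4 (consume 1 dagger): ivory=2
After 5 (craft dagger): dagger=1 ivory=1
After 6 (craft dagger): dagger=2
After 7 (gather 2 ivory): dagger=2 ivory=2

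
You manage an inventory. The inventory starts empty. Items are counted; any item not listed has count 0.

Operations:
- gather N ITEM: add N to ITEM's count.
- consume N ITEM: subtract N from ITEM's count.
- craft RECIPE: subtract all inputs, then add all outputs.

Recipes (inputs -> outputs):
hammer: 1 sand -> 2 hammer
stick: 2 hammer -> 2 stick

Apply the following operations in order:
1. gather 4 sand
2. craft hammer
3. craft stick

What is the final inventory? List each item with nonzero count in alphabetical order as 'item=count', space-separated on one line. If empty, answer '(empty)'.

After 1 (gather 4 sand): sand=4
After 2 (craft hammer): hammer=2 sand=3
After 3 (craft stick): sand=3 stick=2

Answer: sand=3 stick=2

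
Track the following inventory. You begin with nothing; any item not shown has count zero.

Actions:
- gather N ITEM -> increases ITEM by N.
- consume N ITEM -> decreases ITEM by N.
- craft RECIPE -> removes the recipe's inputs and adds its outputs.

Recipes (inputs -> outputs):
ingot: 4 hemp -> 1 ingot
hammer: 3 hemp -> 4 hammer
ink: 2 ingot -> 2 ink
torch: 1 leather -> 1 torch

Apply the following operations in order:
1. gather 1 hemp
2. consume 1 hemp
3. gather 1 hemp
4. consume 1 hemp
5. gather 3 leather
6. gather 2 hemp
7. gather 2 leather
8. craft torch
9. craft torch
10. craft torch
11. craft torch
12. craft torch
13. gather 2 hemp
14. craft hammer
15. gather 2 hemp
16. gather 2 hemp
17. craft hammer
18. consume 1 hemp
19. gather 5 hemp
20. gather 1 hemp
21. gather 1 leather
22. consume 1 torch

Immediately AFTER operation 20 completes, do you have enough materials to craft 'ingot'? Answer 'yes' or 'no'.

Answer: yes

Derivation:
After 1 (gather 1 hemp): hemp=1
After 2 (consume 1 hemp): (empty)
After 3 (gather 1 hemp): hemp=1
After 4 (consume 1 hemp): (empty)
After 5 (gather 3 leather): leather=3
After 6 (gather 2 hemp): hemp=2 leather=3
After 7 (gather 2 leather): hemp=2 leather=5
After 8 (craft torch): hemp=2 leather=4 torch=1
After 9 (craft torch): hemp=2 leather=3 torch=2
After 10 (craft torch): hemp=2 leather=2 torch=3
After 11 (craft torch): hemp=2 leather=1 torch=4
After 12 (craft torch): hemp=2 torch=5
After 13 (gather 2 hemp): hemp=4 torch=5
After 14 (craft hammer): hammer=4 hemp=1 torch=5
After 15 (gather 2 hemp): hammer=4 hemp=3 torch=5
After 16 (gather 2 hemp): hammer=4 hemp=5 torch=5
After 17 (craft hammer): hammer=8 hemp=2 torch=5
After 18 (consume 1 hemp): hammer=8 hemp=1 torch=5
After 19 (gather 5 hemp): hammer=8 hemp=6 torch=5
After 20 (gather 1 hemp): hammer=8 hemp=7 torch=5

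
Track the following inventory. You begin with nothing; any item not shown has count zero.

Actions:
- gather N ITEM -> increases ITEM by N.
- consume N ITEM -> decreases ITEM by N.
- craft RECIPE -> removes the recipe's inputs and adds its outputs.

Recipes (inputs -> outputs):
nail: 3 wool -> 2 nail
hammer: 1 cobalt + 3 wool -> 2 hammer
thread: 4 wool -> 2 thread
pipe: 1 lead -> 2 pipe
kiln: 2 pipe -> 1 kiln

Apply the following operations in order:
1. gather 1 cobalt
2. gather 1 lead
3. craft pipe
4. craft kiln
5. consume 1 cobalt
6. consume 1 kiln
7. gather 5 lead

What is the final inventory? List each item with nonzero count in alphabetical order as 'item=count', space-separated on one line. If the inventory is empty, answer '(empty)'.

After 1 (gather 1 cobalt): cobalt=1
After 2 (gather 1 lead): cobalt=1 lead=1
After 3 (craft pipe): cobalt=1 pipe=2
After 4 (craft kiln): cobalt=1 kiln=1
After 5 (consume 1 cobalt): kiln=1
After 6 (consume 1 kiln): (empty)
After 7 (gather 5 lead): lead=5

Answer: lead=5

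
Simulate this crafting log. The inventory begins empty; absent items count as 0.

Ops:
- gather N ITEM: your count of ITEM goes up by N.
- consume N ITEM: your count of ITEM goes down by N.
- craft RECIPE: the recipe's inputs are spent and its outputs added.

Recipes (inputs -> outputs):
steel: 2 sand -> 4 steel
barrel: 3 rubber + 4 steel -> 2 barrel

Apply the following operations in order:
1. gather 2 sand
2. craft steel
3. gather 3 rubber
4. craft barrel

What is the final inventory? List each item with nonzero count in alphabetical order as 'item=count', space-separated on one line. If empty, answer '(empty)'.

After 1 (gather 2 sand): sand=2
After 2 (craft steel): steel=4
After 3 (gather 3 rubber): rubber=3 steel=4
After 4 (craft barrel): barrel=2

Answer: barrel=2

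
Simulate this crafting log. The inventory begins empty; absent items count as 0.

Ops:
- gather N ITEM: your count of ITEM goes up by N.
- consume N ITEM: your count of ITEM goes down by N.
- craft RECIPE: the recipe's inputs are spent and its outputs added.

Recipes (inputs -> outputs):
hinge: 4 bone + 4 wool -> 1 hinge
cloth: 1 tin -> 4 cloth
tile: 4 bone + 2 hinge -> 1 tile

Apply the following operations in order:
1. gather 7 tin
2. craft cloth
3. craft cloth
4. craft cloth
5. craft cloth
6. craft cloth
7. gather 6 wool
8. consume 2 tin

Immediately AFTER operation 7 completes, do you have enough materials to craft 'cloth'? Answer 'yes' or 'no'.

Answer: yes

Derivation:
After 1 (gather 7 tin): tin=7
After 2 (craft cloth): cloth=4 tin=6
After 3 (craft cloth): cloth=8 tin=5
After 4 (craft cloth): cloth=12 tin=4
After 5 (craft cloth): cloth=16 tin=3
After 6 (craft cloth): cloth=20 tin=2
After 7 (gather 6 wool): cloth=20 tin=2 wool=6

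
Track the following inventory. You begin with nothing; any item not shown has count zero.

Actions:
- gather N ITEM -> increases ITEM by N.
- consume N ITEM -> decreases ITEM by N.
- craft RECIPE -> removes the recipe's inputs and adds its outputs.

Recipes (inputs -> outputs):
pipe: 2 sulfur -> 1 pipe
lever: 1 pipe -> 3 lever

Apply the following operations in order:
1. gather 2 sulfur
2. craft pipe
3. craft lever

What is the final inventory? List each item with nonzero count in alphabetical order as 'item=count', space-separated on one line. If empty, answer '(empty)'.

Answer: lever=3

Derivation:
After 1 (gather 2 sulfur): sulfur=2
After 2 (craft pipe): pipe=1
After 3 (craft lever): lever=3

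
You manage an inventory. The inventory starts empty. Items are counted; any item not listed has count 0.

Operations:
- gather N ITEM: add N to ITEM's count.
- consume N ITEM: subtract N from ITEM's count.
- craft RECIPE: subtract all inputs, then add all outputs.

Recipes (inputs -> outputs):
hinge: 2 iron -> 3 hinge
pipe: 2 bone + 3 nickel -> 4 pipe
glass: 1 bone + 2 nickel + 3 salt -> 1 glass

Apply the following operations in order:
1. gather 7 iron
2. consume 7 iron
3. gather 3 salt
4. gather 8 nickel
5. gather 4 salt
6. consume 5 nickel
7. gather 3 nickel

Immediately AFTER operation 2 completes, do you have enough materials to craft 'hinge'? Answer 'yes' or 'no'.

After 1 (gather 7 iron): iron=7
After 2 (consume 7 iron): (empty)

Answer: no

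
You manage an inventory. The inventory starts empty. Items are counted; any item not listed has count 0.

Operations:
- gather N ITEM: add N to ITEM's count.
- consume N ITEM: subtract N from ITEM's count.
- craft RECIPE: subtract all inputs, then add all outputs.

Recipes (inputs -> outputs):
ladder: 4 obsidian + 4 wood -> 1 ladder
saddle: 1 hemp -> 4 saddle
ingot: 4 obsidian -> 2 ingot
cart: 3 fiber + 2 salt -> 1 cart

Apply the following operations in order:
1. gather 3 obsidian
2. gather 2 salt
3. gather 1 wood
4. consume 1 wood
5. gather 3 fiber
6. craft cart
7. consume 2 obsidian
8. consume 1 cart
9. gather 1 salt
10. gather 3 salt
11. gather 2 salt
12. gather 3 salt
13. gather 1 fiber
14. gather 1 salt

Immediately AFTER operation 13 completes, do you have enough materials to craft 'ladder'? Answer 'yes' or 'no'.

After 1 (gather 3 obsidian): obsidian=3
After 2 (gather 2 salt): obsidian=3 salt=2
After 3 (gather 1 wood): obsidian=3 salt=2 wood=1
After 4 (consume 1 wood): obsidian=3 salt=2
After 5 (gather 3 fiber): fiber=3 obsidian=3 salt=2
After 6 (craft cart): cart=1 obsidian=3
After 7 (consume 2 obsidian): cart=1 obsidian=1
After 8 (consume 1 cart): obsidian=1
After 9 (gather 1 salt): obsidian=1 salt=1
After 10 (gather 3 salt): obsidian=1 salt=4
After 11 (gather 2 salt): obsidian=1 salt=6
After 12 (gather 3 salt): obsidian=1 salt=9
After 13 (gather 1 fiber): fiber=1 obsidian=1 salt=9

Answer: no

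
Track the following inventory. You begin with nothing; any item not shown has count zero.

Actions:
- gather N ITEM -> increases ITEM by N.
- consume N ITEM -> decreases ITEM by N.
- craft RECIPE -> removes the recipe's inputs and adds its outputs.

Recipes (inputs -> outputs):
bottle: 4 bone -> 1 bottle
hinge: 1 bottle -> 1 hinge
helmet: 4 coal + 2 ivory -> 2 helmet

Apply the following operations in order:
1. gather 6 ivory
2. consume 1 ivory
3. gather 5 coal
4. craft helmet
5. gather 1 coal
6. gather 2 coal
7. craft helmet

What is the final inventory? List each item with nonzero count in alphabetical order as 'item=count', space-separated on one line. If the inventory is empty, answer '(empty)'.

Answer: helmet=4 ivory=1

Derivation:
After 1 (gather 6 ivory): ivory=6
After 2 (consume 1 ivory): ivory=5
After 3 (gather 5 coal): coal=5 ivory=5
After 4 (craft helmet): coal=1 helmet=2 ivory=3
After 5 (gather 1 coal): coal=2 helmet=2 ivory=3
After 6 (gather 2 coal): coal=4 helmet=2 ivory=3
After 7 (craft helmet): helmet=4 ivory=1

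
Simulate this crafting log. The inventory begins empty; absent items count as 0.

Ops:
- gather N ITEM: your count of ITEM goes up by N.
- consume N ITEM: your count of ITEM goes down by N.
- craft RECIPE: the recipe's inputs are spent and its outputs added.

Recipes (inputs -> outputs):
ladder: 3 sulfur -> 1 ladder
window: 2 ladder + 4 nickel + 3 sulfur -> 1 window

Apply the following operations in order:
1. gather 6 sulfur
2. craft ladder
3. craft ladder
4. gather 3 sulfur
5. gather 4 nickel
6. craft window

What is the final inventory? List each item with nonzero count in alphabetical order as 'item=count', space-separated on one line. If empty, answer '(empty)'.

Answer: window=1

Derivation:
After 1 (gather 6 sulfur): sulfur=6
After 2 (craft ladder): ladder=1 sulfur=3
After 3 (craft ladder): ladder=2
After 4 (gather 3 sulfur): ladder=2 sulfur=3
After 5 (gather 4 nickel): ladder=2 nickel=4 sulfur=3
After 6 (craft window): window=1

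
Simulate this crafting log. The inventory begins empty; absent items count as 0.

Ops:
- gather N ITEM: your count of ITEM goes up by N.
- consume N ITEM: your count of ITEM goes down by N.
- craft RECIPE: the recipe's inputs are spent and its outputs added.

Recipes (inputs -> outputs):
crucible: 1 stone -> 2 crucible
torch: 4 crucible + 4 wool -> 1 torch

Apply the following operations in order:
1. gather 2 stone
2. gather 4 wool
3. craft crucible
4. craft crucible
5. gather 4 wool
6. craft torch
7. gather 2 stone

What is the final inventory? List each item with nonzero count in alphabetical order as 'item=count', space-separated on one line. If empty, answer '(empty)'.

Answer: stone=2 torch=1 wool=4

Derivation:
After 1 (gather 2 stone): stone=2
After 2 (gather 4 wool): stone=2 wool=4
After 3 (craft crucible): crucible=2 stone=1 wool=4
After 4 (craft crucible): crucible=4 wool=4
After 5 (gather 4 wool): crucible=4 wool=8
After 6 (craft torch): torch=1 wool=4
After 7 (gather 2 stone): stone=2 torch=1 wool=4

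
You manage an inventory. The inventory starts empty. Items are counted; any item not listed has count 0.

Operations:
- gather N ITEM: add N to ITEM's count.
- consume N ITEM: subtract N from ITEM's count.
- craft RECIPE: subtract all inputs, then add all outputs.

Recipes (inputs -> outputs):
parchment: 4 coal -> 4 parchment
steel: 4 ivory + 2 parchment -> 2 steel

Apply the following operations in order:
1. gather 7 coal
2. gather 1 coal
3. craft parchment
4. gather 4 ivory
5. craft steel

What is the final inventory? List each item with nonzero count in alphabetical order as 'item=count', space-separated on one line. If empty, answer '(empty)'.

Answer: coal=4 parchment=2 steel=2

Derivation:
After 1 (gather 7 coal): coal=7
After 2 (gather 1 coal): coal=8
After 3 (craft parchment): coal=4 parchment=4
After 4 (gather 4 ivory): coal=4 ivory=4 parchment=4
After 5 (craft steel): coal=4 parchment=2 steel=2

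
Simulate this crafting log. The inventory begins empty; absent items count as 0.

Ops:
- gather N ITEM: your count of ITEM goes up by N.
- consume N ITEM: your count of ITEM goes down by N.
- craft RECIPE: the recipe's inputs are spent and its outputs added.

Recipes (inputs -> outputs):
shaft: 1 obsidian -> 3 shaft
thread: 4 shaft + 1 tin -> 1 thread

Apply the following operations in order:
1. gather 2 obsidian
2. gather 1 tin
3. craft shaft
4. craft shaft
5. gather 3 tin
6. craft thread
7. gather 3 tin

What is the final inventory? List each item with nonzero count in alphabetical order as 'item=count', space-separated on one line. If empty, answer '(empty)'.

After 1 (gather 2 obsidian): obsidian=2
After 2 (gather 1 tin): obsidian=2 tin=1
After 3 (craft shaft): obsidian=1 shaft=3 tin=1
After 4 (craft shaft): shaft=6 tin=1
After 5 (gather 3 tin): shaft=6 tin=4
After 6 (craft thread): shaft=2 thread=1 tin=3
After 7 (gather 3 tin): shaft=2 thread=1 tin=6

Answer: shaft=2 thread=1 tin=6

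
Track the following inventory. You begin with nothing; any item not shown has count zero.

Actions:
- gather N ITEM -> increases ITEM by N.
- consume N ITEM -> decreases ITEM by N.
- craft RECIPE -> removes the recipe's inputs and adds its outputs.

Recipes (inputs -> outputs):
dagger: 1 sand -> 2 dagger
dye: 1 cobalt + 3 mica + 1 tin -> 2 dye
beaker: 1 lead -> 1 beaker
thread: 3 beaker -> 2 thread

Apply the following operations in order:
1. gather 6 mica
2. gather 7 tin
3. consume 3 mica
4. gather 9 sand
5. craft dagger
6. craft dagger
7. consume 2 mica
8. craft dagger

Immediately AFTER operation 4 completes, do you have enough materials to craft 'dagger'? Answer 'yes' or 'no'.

After 1 (gather 6 mica): mica=6
After 2 (gather 7 tin): mica=6 tin=7
After 3 (consume 3 mica): mica=3 tin=7
After 4 (gather 9 sand): mica=3 sand=9 tin=7

Answer: yes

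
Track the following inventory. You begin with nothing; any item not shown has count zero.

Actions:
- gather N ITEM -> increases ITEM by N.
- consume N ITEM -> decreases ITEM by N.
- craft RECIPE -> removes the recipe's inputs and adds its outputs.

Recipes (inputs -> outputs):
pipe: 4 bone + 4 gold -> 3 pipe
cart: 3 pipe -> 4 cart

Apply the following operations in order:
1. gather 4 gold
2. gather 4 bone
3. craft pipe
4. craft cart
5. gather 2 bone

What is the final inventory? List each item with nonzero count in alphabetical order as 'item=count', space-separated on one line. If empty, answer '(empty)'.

After 1 (gather 4 gold): gold=4
After 2 (gather 4 bone): bone=4 gold=4
After 3 (craft pipe): pipe=3
After 4 (craft cart): cart=4
After 5 (gather 2 bone): bone=2 cart=4

Answer: bone=2 cart=4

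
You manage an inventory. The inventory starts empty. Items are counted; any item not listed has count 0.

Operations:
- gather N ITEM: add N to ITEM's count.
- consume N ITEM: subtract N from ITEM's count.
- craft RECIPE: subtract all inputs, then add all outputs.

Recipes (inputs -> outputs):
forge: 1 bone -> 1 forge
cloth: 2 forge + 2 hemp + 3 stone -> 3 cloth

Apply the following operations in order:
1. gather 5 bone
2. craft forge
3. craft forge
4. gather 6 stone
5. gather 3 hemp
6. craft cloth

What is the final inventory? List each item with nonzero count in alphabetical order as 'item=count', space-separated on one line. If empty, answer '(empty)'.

After 1 (gather 5 bone): bone=5
After 2 (craft forge): bone=4 forge=1
After 3 (craft forge): bone=3 forge=2
After 4 (gather 6 stone): bone=3 forge=2 stone=6
After 5 (gather 3 hemp): bone=3 forge=2 hemp=3 stone=6
After 6 (craft cloth): bone=3 cloth=3 hemp=1 stone=3

Answer: bone=3 cloth=3 hemp=1 stone=3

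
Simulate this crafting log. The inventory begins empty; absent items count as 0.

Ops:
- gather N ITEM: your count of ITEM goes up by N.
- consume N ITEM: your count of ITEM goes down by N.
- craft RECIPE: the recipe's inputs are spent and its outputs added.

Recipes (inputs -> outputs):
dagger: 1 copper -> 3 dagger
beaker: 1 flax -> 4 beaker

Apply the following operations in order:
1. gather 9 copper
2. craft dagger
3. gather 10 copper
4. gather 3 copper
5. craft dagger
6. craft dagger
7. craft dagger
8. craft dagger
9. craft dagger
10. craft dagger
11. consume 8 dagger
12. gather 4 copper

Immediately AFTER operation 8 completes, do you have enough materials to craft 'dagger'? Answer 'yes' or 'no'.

Answer: yes

Derivation:
After 1 (gather 9 copper): copper=9
After 2 (craft dagger): copper=8 dagger=3
After 3 (gather 10 copper): copper=18 dagger=3
After 4 (gather 3 copper): copper=21 dagger=3
After 5 (craft dagger): copper=20 dagger=6
After 6 (craft dagger): copper=19 dagger=9
After 7 (craft dagger): copper=18 dagger=12
After 8 (craft dagger): copper=17 dagger=15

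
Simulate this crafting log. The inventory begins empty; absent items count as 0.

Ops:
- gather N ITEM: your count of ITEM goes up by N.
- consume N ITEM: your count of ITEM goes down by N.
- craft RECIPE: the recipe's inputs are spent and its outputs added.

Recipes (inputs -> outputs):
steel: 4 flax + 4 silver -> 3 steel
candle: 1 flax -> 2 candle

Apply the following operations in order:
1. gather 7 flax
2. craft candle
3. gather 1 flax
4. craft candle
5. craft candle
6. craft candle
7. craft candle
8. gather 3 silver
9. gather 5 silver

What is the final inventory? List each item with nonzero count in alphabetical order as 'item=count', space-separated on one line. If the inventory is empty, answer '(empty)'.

After 1 (gather 7 flax): flax=7
After 2 (craft candle): candle=2 flax=6
After 3 (gather 1 flax): candle=2 flax=7
After 4 (craft candle): candle=4 flax=6
After 5 (craft candle): candle=6 flax=5
After 6 (craft candle): candle=8 flax=4
After 7 (craft candle): candle=10 flax=3
After 8 (gather 3 silver): candle=10 flax=3 silver=3
After 9 (gather 5 silver): candle=10 flax=3 silver=8

Answer: candle=10 flax=3 silver=8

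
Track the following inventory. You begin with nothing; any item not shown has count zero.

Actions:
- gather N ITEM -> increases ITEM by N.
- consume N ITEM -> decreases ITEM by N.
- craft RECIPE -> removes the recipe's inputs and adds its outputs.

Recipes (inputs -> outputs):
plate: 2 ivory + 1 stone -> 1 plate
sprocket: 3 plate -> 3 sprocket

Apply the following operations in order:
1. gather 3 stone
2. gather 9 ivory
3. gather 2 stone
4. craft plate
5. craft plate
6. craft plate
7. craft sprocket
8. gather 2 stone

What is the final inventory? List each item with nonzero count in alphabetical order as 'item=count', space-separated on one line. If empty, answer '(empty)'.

Answer: ivory=3 sprocket=3 stone=4

Derivation:
After 1 (gather 3 stone): stone=3
After 2 (gather 9 ivory): ivory=9 stone=3
After 3 (gather 2 stone): ivory=9 stone=5
After 4 (craft plate): ivory=7 plate=1 stone=4
After 5 (craft plate): ivory=5 plate=2 stone=3
After 6 (craft plate): ivory=3 plate=3 stone=2
After 7 (craft sprocket): ivory=3 sprocket=3 stone=2
After 8 (gather 2 stone): ivory=3 sprocket=3 stone=4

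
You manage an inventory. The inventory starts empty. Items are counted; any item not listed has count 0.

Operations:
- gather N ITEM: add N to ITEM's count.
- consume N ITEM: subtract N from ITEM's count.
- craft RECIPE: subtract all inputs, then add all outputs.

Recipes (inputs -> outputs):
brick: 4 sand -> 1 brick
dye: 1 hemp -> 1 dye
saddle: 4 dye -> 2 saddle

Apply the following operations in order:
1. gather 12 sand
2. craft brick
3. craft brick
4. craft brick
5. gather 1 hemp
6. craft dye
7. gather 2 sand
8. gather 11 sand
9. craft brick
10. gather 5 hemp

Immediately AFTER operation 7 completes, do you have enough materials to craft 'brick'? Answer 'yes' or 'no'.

Answer: no

Derivation:
After 1 (gather 12 sand): sand=12
After 2 (craft brick): brick=1 sand=8
After 3 (craft brick): brick=2 sand=4
After 4 (craft brick): brick=3
After 5 (gather 1 hemp): brick=3 hemp=1
After 6 (craft dye): brick=3 dye=1
After 7 (gather 2 sand): brick=3 dye=1 sand=2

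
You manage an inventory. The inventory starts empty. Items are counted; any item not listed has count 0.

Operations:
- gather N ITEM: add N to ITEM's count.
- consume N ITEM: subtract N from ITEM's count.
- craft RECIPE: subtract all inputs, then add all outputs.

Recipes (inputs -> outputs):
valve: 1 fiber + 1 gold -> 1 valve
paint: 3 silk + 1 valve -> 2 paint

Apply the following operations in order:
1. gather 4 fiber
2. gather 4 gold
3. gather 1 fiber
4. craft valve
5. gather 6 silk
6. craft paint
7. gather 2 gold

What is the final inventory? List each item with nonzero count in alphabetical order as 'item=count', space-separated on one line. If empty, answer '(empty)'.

Answer: fiber=4 gold=5 paint=2 silk=3

Derivation:
After 1 (gather 4 fiber): fiber=4
After 2 (gather 4 gold): fiber=4 gold=4
After 3 (gather 1 fiber): fiber=5 gold=4
After 4 (craft valve): fiber=4 gold=3 valve=1
After 5 (gather 6 silk): fiber=4 gold=3 silk=6 valve=1
After 6 (craft paint): fiber=4 gold=3 paint=2 silk=3
After 7 (gather 2 gold): fiber=4 gold=5 paint=2 silk=3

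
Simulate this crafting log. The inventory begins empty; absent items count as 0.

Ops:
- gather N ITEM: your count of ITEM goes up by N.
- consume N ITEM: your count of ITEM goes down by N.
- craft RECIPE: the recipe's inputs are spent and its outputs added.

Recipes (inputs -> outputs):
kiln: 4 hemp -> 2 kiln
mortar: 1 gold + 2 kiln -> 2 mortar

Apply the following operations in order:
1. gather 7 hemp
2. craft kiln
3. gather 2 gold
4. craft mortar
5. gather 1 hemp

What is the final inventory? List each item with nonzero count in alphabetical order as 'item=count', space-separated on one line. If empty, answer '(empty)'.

Answer: gold=1 hemp=4 mortar=2

Derivation:
After 1 (gather 7 hemp): hemp=7
After 2 (craft kiln): hemp=3 kiln=2
After 3 (gather 2 gold): gold=2 hemp=3 kiln=2
After 4 (craft mortar): gold=1 hemp=3 mortar=2
After 5 (gather 1 hemp): gold=1 hemp=4 mortar=2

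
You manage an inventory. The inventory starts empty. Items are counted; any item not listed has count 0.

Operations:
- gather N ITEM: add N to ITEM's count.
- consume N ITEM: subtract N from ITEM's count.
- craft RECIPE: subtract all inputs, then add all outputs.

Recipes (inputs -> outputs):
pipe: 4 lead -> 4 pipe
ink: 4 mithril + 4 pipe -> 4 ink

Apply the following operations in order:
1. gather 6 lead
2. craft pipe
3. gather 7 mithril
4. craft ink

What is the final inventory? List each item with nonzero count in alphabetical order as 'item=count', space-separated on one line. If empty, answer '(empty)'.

After 1 (gather 6 lead): lead=6
After 2 (craft pipe): lead=2 pipe=4
After 3 (gather 7 mithril): lead=2 mithril=7 pipe=4
After 4 (craft ink): ink=4 lead=2 mithril=3

Answer: ink=4 lead=2 mithril=3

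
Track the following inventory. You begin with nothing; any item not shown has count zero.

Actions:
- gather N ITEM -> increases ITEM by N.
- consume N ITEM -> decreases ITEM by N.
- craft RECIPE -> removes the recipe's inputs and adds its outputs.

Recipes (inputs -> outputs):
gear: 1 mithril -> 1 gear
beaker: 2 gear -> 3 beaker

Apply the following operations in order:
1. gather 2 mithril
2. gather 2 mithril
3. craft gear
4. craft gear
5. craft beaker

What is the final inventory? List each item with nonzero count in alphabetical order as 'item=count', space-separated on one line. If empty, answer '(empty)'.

Answer: beaker=3 mithril=2

Derivation:
After 1 (gather 2 mithril): mithril=2
After 2 (gather 2 mithril): mithril=4
After 3 (craft gear): gear=1 mithril=3
After 4 (craft gear): gear=2 mithril=2
After 5 (craft beaker): beaker=3 mithril=2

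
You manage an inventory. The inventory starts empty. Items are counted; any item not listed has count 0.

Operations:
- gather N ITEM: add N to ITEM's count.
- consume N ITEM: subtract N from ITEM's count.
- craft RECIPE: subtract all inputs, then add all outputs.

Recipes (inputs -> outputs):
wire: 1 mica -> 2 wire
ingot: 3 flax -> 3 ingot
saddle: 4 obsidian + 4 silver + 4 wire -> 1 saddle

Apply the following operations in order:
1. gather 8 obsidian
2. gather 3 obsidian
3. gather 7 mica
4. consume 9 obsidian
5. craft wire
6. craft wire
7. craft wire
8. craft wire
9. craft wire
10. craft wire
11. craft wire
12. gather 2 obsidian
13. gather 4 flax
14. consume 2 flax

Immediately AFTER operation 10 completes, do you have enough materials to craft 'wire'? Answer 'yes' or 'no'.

After 1 (gather 8 obsidian): obsidian=8
After 2 (gather 3 obsidian): obsidian=11
After 3 (gather 7 mica): mica=7 obsidian=11
After 4 (consume 9 obsidian): mica=7 obsidian=2
After 5 (craft wire): mica=6 obsidian=2 wire=2
After 6 (craft wire): mica=5 obsidian=2 wire=4
After 7 (craft wire): mica=4 obsidian=2 wire=6
After 8 (craft wire): mica=3 obsidian=2 wire=8
After 9 (craft wire): mica=2 obsidian=2 wire=10
After 10 (craft wire): mica=1 obsidian=2 wire=12

Answer: yes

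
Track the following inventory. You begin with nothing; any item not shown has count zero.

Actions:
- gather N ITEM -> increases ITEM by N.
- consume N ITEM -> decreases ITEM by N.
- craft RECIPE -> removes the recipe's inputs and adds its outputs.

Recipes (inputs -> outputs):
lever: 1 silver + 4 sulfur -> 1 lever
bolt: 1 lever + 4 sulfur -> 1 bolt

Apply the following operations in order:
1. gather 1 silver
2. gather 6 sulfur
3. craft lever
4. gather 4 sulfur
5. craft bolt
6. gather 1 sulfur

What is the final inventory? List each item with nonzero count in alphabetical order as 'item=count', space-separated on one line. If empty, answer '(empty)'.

Answer: bolt=1 sulfur=3

Derivation:
After 1 (gather 1 silver): silver=1
After 2 (gather 6 sulfur): silver=1 sulfur=6
After 3 (craft lever): lever=1 sulfur=2
After 4 (gather 4 sulfur): lever=1 sulfur=6
After 5 (craft bolt): bolt=1 sulfur=2
After 6 (gather 1 sulfur): bolt=1 sulfur=3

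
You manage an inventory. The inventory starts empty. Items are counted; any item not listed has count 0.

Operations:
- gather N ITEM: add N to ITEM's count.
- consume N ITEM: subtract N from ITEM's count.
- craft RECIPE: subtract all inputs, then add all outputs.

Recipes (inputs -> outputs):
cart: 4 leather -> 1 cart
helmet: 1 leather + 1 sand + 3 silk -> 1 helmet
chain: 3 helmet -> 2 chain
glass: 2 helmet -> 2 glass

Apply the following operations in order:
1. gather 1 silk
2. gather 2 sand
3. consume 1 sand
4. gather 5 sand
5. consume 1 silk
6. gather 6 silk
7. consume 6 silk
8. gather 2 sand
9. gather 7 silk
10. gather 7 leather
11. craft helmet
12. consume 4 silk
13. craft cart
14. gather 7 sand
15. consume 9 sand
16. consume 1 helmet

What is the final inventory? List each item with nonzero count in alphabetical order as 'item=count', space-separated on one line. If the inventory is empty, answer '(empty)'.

Answer: cart=1 leather=2 sand=5

Derivation:
After 1 (gather 1 silk): silk=1
After 2 (gather 2 sand): sand=2 silk=1
After 3 (consume 1 sand): sand=1 silk=1
After 4 (gather 5 sand): sand=6 silk=1
After 5 (consume 1 silk): sand=6
After 6 (gather 6 silk): sand=6 silk=6
After 7 (consume 6 silk): sand=6
After 8 (gather 2 sand): sand=8
After 9 (gather 7 silk): sand=8 silk=7
After 10 (gather 7 leather): leather=7 sand=8 silk=7
After 11 (craft helmet): helmet=1 leather=6 sand=7 silk=4
After 12 (consume 4 silk): helmet=1 leather=6 sand=7
After 13 (craft cart): cart=1 helmet=1 leather=2 sand=7
After 14 (gather 7 sand): cart=1 helmet=1 leather=2 sand=14
After 15 (consume 9 sand): cart=1 helmet=1 leather=2 sand=5
After 16 (consume 1 helmet): cart=1 leather=2 sand=5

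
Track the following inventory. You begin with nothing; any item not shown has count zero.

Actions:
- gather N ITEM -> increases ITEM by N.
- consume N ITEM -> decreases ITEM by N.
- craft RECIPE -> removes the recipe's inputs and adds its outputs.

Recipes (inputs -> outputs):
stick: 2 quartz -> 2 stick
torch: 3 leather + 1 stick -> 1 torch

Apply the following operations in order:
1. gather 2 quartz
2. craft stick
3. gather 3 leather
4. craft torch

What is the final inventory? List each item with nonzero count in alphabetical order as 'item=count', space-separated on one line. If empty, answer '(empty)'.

Answer: stick=1 torch=1

Derivation:
After 1 (gather 2 quartz): quartz=2
After 2 (craft stick): stick=2
After 3 (gather 3 leather): leather=3 stick=2
After 4 (craft torch): stick=1 torch=1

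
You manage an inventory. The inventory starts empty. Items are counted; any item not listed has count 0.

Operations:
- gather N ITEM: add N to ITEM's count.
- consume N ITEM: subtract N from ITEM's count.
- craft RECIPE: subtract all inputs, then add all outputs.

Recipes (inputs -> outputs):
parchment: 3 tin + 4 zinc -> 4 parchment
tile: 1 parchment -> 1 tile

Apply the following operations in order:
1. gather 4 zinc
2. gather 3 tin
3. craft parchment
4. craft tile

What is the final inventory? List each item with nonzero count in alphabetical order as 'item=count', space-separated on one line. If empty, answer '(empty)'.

After 1 (gather 4 zinc): zinc=4
After 2 (gather 3 tin): tin=3 zinc=4
After 3 (craft parchment): parchment=4
After 4 (craft tile): parchment=3 tile=1

Answer: parchment=3 tile=1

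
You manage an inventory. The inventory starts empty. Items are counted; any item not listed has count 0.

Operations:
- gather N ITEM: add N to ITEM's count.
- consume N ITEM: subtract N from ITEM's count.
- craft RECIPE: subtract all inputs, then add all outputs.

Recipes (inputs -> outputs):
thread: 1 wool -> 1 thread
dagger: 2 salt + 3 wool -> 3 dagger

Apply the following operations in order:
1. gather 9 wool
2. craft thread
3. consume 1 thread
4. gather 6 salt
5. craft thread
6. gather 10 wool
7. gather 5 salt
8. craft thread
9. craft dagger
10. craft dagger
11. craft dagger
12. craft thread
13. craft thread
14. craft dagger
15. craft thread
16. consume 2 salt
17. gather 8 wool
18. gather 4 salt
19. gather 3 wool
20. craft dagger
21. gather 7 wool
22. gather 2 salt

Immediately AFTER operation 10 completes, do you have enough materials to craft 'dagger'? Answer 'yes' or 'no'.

After 1 (gather 9 wool): wool=9
After 2 (craft thread): thread=1 wool=8
After 3 (consume 1 thread): wool=8
After 4 (gather 6 salt): salt=6 wool=8
After 5 (craft thread): salt=6 thread=1 wool=7
After 6 (gather 10 wool): salt=6 thread=1 wool=17
After 7 (gather 5 salt): salt=11 thread=1 wool=17
After 8 (craft thread): salt=11 thread=2 wool=16
After 9 (craft dagger): dagger=3 salt=9 thread=2 wool=13
After 10 (craft dagger): dagger=6 salt=7 thread=2 wool=10

Answer: yes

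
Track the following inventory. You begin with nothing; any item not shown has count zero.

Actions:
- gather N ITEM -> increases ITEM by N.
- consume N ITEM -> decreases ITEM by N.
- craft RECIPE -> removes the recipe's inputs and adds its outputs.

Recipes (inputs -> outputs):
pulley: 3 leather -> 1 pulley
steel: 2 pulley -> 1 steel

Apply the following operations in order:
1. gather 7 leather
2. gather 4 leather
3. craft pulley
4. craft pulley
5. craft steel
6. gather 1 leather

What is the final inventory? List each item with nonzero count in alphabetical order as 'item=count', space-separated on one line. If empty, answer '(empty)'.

Answer: leather=6 steel=1

Derivation:
After 1 (gather 7 leather): leather=7
After 2 (gather 4 leather): leather=11
After 3 (craft pulley): leather=8 pulley=1
After 4 (craft pulley): leather=5 pulley=2
After 5 (craft steel): leather=5 steel=1
After 6 (gather 1 leather): leather=6 steel=1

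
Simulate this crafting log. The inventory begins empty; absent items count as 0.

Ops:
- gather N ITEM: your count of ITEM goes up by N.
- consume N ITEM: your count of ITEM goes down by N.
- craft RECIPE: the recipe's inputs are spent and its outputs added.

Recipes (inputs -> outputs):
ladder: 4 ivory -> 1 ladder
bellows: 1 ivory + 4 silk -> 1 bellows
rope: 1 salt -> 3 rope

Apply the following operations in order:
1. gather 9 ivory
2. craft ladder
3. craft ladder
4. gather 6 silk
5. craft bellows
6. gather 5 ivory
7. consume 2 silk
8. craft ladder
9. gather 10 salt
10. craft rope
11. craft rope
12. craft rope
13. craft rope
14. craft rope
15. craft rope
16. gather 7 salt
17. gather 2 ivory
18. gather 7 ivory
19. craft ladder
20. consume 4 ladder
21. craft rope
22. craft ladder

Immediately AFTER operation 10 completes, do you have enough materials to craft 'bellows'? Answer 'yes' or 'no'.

Answer: no

Derivation:
After 1 (gather 9 ivory): ivory=9
After 2 (craft ladder): ivory=5 ladder=1
After 3 (craft ladder): ivory=1 ladder=2
After 4 (gather 6 silk): ivory=1 ladder=2 silk=6
After 5 (craft bellows): bellows=1 ladder=2 silk=2
After 6 (gather 5 ivory): bellows=1 ivory=5 ladder=2 silk=2
After 7 (consume 2 silk): bellows=1 ivory=5 ladder=2
After 8 (craft ladder): bellows=1 ivory=1 ladder=3
After 9 (gather 10 salt): bellows=1 ivory=1 ladder=3 salt=10
After 10 (craft rope): bellows=1 ivory=1 ladder=3 rope=3 salt=9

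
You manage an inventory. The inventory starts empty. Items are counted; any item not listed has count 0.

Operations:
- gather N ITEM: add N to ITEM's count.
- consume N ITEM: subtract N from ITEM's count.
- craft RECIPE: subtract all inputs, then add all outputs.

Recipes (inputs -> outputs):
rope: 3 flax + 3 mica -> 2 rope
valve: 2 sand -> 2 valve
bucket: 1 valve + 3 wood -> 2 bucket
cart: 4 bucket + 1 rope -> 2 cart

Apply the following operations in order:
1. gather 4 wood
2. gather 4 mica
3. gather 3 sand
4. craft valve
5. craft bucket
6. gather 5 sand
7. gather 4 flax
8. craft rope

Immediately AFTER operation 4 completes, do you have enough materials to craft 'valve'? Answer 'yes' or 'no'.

Answer: no

Derivation:
After 1 (gather 4 wood): wood=4
After 2 (gather 4 mica): mica=4 wood=4
After 3 (gather 3 sand): mica=4 sand=3 wood=4
After 4 (craft valve): mica=4 sand=1 valve=2 wood=4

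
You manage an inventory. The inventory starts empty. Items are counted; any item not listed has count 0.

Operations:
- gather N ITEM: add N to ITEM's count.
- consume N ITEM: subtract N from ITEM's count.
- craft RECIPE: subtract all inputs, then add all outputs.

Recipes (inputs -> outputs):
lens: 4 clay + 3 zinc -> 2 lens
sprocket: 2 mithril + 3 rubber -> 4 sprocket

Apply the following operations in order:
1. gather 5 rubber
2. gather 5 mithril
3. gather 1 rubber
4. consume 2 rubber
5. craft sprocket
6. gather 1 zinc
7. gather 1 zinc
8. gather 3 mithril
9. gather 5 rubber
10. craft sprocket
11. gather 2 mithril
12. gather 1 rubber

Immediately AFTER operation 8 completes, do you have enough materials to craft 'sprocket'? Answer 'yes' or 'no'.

Answer: no

Derivation:
After 1 (gather 5 rubber): rubber=5
After 2 (gather 5 mithril): mithril=5 rubber=5
After 3 (gather 1 rubber): mithril=5 rubber=6
After 4 (consume 2 rubber): mithril=5 rubber=4
After 5 (craft sprocket): mithril=3 rubber=1 sprocket=4
After 6 (gather 1 zinc): mithril=3 rubber=1 sprocket=4 zinc=1
After 7 (gather 1 zinc): mithril=3 rubber=1 sprocket=4 zinc=2
After 8 (gather 3 mithril): mithril=6 rubber=1 sprocket=4 zinc=2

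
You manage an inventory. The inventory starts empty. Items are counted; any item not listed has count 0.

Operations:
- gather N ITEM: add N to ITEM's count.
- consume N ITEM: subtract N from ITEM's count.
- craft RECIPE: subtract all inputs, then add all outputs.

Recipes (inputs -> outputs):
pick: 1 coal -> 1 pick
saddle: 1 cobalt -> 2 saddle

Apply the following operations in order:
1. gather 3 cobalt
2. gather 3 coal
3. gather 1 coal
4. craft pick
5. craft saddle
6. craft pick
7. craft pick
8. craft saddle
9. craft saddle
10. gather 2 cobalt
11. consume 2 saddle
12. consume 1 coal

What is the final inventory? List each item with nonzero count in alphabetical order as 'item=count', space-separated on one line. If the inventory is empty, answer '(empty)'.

After 1 (gather 3 cobalt): cobalt=3
After 2 (gather 3 coal): coal=3 cobalt=3
After 3 (gather 1 coal): coal=4 cobalt=3
After 4 (craft pick): coal=3 cobalt=3 pick=1
After 5 (craft saddle): coal=3 cobalt=2 pick=1 saddle=2
After 6 (craft pick): coal=2 cobalt=2 pick=2 saddle=2
After 7 (craft pick): coal=1 cobalt=2 pick=3 saddle=2
After 8 (craft saddle): coal=1 cobalt=1 pick=3 saddle=4
After 9 (craft saddle): coal=1 pick=3 saddle=6
After 10 (gather 2 cobalt): coal=1 cobalt=2 pick=3 saddle=6
After 11 (consume 2 saddle): coal=1 cobalt=2 pick=3 saddle=4
After 12 (consume 1 coal): cobalt=2 pick=3 saddle=4

Answer: cobalt=2 pick=3 saddle=4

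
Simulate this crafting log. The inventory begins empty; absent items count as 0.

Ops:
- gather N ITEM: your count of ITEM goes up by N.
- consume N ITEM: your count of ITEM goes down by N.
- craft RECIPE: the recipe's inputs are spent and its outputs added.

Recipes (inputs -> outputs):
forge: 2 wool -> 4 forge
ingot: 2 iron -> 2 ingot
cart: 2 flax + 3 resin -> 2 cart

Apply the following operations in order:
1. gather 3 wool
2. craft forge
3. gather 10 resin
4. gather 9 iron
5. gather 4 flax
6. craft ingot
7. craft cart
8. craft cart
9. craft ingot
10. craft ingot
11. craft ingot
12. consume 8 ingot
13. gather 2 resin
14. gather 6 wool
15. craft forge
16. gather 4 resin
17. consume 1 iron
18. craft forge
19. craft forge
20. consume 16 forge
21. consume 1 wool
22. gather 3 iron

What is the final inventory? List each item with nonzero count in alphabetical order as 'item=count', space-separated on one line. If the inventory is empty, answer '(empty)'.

After 1 (gather 3 wool): wool=3
After 2 (craft forge): forge=4 wool=1
After 3 (gather 10 resin): forge=4 resin=10 wool=1
After 4 (gather 9 iron): forge=4 iron=9 resin=10 wool=1
After 5 (gather 4 flax): flax=4 forge=4 iron=9 resin=10 wool=1
After 6 (craft ingot): flax=4 forge=4 ingot=2 iron=7 resin=10 wool=1
After 7 (craft cart): cart=2 flax=2 forge=4 ingot=2 iron=7 resin=7 wool=1
After 8 (craft cart): cart=4 forge=4 ingot=2 iron=7 resin=4 wool=1
After 9 (craft ingot): cart=4 forge=4 ingot=4 iron=5 resin=4 wool=1
After 10 (craft ingot): cart=4 forge=4 ingot=6 iron=3 resin=4 wool=1
After 11 (craft ingot): cart=4 forge=4 ingot=8 iron=1 resin=4 wool=1
After 12 (consume 8 ingot): cart=4 forge=4 iron=1 resin=4 wool=1
After 13 (gather 2 resin): cart=4 forge=4 iron=1 resin=6 wool=1
After 14 (gather 6 wool): cart=4 forge=4 iron=1 resin=6 wool=7
After 15 (craft forge): cart=4 forge=8 iron=1 resin=6 wool=5
After 16 (gather 4 resin): cart=4 forge=8 iron=1 resin=10 wool=5
After 17 (consume 1 iron): cart=4 forge=8 resin=10 wool=5
After 18 (craft forge): cart=4 forge=12 resin=10 wool=3
After 19 (craft forge): cart=4 forge=16 resin=10 wool=1
After 20 (consume 16 forge): cart=4 resin=10 wool=1
After 21 (consume 1 wool): cart=4 resin=10
After 22 (gather 3 iron): cart=4 iron=3 resin=10

Answer: cart=4 iron=3 resin=10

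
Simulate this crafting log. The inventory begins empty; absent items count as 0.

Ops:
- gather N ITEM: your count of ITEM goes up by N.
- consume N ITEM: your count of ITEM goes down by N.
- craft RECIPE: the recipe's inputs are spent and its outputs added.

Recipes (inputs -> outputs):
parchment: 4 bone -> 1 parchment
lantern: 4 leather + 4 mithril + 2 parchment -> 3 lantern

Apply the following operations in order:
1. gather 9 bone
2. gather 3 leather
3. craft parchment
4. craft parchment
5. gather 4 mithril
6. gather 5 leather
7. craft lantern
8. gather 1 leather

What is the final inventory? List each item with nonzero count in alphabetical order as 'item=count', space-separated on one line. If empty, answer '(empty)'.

Answer: bone=1 lantern=3 leather=5

Derivation:
After 1 (gather 9 bone): bone=9
After 2 (gather 3 leather): bone=9 leather=3
After 3 (craft parchment): bone=5 leather=3 parchment=1
After 4 (craft parchment): bone=1 leather=3 parchment=2
After 5 (gather 4 mithril): bone=1 leather=3 mithril=4 parchment=2
After 6 (gather 5 leather): bone=1 leather=8 mithril=4 parchment=2
After 7 (craft lantern): bone=1 lantern=3 leather=4
After 8 (gather 1 leather): bone=1 lantern=3 leather=5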